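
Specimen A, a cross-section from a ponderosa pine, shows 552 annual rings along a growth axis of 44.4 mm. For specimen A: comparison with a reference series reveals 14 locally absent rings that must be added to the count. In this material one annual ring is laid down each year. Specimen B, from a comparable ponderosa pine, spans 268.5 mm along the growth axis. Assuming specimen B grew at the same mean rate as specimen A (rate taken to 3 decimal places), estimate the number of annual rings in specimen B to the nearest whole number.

3442 annual rings

Specimen A: true annual ring count = 552 + 14 = 566.
A: Extension rate ≈ 44.4 / 566 = 0.078 mm/yr.
B spans 268.5 / 0.078 = 3442.31 years ≈ 3442 annual rings.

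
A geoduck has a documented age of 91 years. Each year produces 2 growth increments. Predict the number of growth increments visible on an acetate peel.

182 growth increments

91 years at 2 growth increments per year gives 91 × 2 = 182 growth increments.
So 182 growth increments should be present.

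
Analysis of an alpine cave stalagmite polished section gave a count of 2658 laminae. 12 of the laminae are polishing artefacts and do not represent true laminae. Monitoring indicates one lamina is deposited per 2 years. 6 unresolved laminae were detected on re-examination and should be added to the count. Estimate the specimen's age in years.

5304 yr

True lamina count = 2658 − 12 + 6 = 2652.
2652 laminae at 2 years each span 2652 × 2 = 5304 years.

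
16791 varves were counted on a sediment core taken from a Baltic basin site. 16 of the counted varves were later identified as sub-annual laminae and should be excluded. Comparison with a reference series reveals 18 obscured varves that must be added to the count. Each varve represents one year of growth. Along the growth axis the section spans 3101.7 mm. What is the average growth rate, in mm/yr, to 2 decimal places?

0.18 mm/yr

After corrections the count is 16791 − 16 + 18 = 16793 varves.
Mean rate = 3101.7 mm / 16793 years ≈ 0.18 mm/yr.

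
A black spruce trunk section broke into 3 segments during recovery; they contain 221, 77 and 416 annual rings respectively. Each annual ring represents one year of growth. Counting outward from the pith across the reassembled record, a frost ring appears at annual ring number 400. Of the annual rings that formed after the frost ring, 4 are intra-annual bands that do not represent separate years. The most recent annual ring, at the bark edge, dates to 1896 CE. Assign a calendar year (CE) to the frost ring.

Total annual rings = 221 + 77 + 416 = 714.
Between annual ring 400 and the bark edge there are 714 − 400 = 314 annual rings.
Excluding 4 false annual rings: 314 − 4 = 310.
The annual ring at the bark edge is 1896 CE, so the frost ring dates to 1896 − 310 = 1586 CE.

1586 CE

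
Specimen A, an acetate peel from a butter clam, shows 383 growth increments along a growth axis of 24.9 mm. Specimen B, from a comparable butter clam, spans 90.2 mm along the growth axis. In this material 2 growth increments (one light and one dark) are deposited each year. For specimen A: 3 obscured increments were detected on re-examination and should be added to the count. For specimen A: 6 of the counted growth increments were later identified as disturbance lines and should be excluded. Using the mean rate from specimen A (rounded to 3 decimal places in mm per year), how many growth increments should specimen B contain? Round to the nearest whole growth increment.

Specimen A: adjusted count: 383 − 6 + 3 = 380 growth increments.
Specimen A: dividing by 2 growth increments per year: 380 / 2 = 190 years.
A: Mean rate = 24.9 mm / 190 years ≈ 0.131 mm/yr.
For B, 90.2 / 0.131 = 688.55 years; at 2 growth increments per year that is 688.55 × 2 ≈ 1377 growth increments.

1377 growth increments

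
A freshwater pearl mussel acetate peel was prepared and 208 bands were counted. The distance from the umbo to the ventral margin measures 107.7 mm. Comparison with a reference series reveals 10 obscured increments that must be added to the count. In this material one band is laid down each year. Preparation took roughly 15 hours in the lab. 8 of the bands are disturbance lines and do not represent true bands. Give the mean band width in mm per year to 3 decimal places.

0.513 mm per year

After corrections the count is 208 − 8 + 10 = 210 bands.
Mean rate = 107.7 mm / 210 years ≈ 0.513 mm per year.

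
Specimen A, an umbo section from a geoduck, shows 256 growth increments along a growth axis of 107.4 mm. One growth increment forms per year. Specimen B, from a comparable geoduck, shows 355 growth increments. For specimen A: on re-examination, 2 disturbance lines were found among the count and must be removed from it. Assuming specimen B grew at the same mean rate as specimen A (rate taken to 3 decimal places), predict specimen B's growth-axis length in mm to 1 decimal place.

150.2 mm

Specimen A: correcting the raw count gives 256 − 2 = 254 true growth increments.
A: 107.4 mm over 254 years gives 107.4 / 254 ≈ 0.423 mm per year.
For B, 0.423 mm/year × 355 years = 150.2 mm.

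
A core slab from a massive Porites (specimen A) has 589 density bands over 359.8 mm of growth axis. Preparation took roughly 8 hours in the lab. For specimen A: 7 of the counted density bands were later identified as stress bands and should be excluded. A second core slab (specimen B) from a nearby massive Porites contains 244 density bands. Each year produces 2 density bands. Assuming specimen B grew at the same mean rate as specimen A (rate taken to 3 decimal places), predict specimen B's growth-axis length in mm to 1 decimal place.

Specimen A: true density band count = 589 − 7 = 582.
Specimen A: with 2 density bands per year, 582 / 2 = 291 years.
A: 359.8 mm over 291 years gives 359.8 / 291 ≈ 1.236 mm per year.
Specimen B: dividing by 2 density bands per year: 244 / 2 = 122 years. B's length ≈ 1.236 × 122 = 150.8 mm.

150.8 mm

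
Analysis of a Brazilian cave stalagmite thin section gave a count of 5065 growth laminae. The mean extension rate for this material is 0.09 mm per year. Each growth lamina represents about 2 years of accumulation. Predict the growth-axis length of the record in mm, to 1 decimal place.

911.7 mm

5065 growth laminae at 2 years each span 5065 × 2 = 10130 years.
Length ≈ 0.09 × 10130 = 911.7 mm.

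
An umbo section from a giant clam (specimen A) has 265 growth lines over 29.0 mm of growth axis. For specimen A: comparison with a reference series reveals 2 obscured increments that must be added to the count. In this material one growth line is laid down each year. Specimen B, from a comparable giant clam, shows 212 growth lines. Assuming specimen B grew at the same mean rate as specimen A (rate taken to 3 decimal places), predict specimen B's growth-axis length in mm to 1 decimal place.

23.1 mm

Specimen A: after corrections the count is 265 + 2 = 267 growth lines.
A: 29.0 mm over 267 years gives 29.0 / 267 ≈ 0.109 mm/yr.
B's length ≈ 0.109 × 212 = 23.1 mm.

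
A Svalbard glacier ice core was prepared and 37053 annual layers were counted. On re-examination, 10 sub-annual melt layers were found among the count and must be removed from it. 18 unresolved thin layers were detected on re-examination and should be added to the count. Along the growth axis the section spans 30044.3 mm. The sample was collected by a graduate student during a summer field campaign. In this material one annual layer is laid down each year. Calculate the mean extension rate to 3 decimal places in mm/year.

0.811 mm/year

Correcting the raw count gives 37053 − 10 + 18 = 37061 true annual layers.
Extension rate ≈ 30044.3 / 37061 = 0.811 mm/year.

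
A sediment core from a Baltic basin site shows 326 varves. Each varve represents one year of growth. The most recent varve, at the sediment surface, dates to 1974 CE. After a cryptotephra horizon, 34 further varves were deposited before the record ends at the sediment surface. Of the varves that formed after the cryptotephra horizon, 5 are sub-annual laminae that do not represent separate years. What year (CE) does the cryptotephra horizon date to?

1945 CE

There are 34 varves younger than the cryptotephra horizon.
34 − 5 false = 29 true varves after the cryptotephra horizon.
1974 − 29 = 1945 CE.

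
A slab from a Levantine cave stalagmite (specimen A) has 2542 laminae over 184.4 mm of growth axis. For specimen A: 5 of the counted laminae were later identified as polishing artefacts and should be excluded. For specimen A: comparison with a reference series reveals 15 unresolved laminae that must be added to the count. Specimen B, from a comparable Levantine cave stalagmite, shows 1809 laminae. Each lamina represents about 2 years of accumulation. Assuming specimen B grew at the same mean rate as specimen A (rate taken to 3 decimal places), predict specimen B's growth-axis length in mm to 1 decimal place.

Specimen A: after corrections the count is 2542 − 5 + 15 = 2552 laminae.
Specimen A: at 2 years per lamina, 2552 × 2 = 5104 years.
A: Mean rate = 184.4 mm / 5104 years ≈ 0.036 mm/year.
Specimen B: 1809 laminae at 2 years each span 1809 × 2 = 3618 years. Length of B = 0.036 × 3618 = 130.2 mm.

130.2 mm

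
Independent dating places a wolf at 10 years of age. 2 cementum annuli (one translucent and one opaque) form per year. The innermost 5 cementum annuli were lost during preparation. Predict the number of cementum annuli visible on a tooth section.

Expected cementum annuli: 10 × 2 = 20.
Less the 5 uncaptured cementum annuli: 20 − 5 = 15.

15 cementum annuli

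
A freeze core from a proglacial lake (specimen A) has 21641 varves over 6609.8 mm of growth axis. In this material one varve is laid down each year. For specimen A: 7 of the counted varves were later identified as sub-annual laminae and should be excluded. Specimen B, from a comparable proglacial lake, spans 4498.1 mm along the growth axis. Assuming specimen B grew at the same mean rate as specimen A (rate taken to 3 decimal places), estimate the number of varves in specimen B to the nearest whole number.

Specimen A: after corrections the count is 21641 − 7 = 21634 varves.
A: Mean rate = 6609.8 mm / 21634 years ≈ 0.306 mm per year.
B spans 4498.1 / 0.306 = 14699.67 years ≈ 14700 varves.

14700 varves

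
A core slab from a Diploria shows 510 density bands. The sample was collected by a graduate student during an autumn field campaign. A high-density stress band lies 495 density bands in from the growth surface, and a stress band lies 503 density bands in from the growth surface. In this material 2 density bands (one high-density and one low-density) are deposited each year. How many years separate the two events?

4 yr

503 − 495 = 8 density bands lie between the two events.
Dividing by 2 density bands per year: 8 / 2 = 4 years.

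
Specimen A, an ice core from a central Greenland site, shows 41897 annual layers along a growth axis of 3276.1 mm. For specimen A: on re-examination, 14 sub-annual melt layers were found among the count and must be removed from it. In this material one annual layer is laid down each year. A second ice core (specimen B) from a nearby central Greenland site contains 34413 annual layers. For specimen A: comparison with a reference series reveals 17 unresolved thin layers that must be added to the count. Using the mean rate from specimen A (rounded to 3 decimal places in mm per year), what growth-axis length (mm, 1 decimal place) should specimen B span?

Specimen A: adjusted count: 41897 − 14 + 17 = 41900 annual layers.
A: Mean rate = 3276.1 mm / 41900 years ≈ 0.078 mm/yr.
Length of B = 0.078 × 34413 = 2684.2 mm.

2684.2 mm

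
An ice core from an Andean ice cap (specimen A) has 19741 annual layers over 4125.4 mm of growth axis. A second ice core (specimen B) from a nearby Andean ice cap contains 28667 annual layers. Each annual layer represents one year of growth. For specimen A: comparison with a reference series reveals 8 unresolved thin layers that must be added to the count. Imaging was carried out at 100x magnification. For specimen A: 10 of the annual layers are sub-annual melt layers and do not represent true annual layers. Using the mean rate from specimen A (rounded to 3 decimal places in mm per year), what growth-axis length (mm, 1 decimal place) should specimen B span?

Specimen A: correcting the raw count gives 19741 − 10 + 8 = 19739 true annual layers.
A: 4125.4 mm over 19739 years gives 4125.4 / 19739 ≈ 0.209 mm/year.
Length of B = 0.209 × 28667 = 5991.4 mm.

5991.4 mm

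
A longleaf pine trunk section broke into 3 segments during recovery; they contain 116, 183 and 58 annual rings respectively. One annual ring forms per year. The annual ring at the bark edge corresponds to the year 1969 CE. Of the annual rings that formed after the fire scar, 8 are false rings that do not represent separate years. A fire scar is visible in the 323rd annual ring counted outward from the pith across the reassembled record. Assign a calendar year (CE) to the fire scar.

Total annual rings = 116 + 183 + 58 = 357.
Between annual ring 323 and the bark edge there are 357 − 323 = 34 annual rings.
Removing the 8 false annual rings leaves 34 − 8 = 26 true annual rings beyond the fire scar.
1969 − 26 = 1943 CE.

1943 CE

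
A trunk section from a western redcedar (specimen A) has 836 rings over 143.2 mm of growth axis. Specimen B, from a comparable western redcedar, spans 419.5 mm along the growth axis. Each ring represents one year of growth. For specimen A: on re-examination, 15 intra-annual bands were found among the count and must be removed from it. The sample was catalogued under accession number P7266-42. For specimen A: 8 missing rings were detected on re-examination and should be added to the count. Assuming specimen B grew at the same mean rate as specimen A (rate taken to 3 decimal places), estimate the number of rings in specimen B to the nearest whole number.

Specimen A: true ring count = 836 − 15 + 8 = 829.
A: Mean rate = 143.2 mm / 829 years ≈ 0.173 mm/year.
For B, 419.5 / 0.173 = 2424.86 years ≈ 2425 rings.

2425 rings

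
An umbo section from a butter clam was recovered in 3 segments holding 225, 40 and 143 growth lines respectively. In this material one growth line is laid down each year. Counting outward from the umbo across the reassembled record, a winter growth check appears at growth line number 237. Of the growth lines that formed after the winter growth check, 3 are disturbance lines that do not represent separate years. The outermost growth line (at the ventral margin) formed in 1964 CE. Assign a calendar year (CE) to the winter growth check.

1796 CE

Total growth lines = 225 + 40 + 143 = 408.
The winter growth check sits at growth line 237 from the umbo, so 408 − 237 = 171 growth lines formed after it.
171 − 3 false = 168 true growth lines after the winter growth check.
1964 − 168 = 1796 CE.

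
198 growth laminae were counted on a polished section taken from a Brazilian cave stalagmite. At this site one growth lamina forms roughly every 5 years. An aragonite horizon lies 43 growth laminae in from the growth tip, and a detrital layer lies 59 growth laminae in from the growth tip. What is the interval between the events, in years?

80 years

59 − 43 = 16 growth laminae lie between the two events.
16 growth laminae at 5 years each span 16 × 5 = 80 years.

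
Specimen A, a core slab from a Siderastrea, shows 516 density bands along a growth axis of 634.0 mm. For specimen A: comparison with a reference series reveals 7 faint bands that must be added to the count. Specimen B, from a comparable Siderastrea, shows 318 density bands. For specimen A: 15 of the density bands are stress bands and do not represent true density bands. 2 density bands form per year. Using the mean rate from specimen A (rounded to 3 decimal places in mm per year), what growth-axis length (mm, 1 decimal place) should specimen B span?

396.9 mm

Specimen A: correcting the raw count gives 516 − 15 + 7 = 508 true density bands.
Specimen A: with 2 density bands per year, 508 / 2 = 254 years.
A: Extension rate ≈ 634.0 / 254 = 2.496 mm/year.
Specimen B: 318 density bands at 2 per year is 318 / 2 = 159 years. For B, 2.496 mm/year × 159 years = 396.9 mm.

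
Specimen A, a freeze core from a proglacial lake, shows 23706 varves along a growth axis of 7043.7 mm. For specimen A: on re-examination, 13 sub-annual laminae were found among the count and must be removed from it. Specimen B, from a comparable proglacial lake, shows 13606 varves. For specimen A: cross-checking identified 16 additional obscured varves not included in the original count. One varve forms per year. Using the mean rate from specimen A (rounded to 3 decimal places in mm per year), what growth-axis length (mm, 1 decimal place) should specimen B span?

Specimen A: adjusted count: 23706 − 13 + 16 = 23709 varves.
A: Mean rate = 7043.7 mm / 23709 years ≈ 0.297 mm/year.
For B, 0.297 mm/year × 13606 years = 4041.0 mm.

4041.0 mm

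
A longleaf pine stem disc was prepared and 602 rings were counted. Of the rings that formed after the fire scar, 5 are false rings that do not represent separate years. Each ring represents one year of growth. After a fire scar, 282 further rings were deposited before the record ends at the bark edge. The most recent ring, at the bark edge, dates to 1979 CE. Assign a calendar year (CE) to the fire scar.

1702 CE

There are 282 rings younger than the fire scar.
282 − 5 false = 277 true rings after the fire scar.
The ring at the bark edge is 1979 CE, so the fire scar dates to 1979 − 277 = 1702 CE.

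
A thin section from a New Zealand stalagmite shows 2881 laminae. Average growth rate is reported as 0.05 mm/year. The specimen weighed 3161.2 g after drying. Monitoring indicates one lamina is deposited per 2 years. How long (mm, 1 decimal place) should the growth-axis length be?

288.1 mm

2881 laminae at 2 years each span 2881 × 2 = 5762 years.
5762 years at 0.05 mm/year gives 0.05 × 5762 = 288.1 mm.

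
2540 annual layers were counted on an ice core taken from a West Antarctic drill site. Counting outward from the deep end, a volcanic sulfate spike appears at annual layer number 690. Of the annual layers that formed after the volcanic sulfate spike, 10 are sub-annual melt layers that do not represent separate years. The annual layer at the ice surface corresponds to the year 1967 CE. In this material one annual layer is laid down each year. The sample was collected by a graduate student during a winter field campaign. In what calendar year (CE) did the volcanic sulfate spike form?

127 CE

The volcanic sulfate spike sits at annual layer 690 from the deep end, so 2540 − 690 = 1850 annual layers formed after it.
Excluding 10 false annual layers: 1850 − 10 = 1840.
1967 − 1840 = 127 CE.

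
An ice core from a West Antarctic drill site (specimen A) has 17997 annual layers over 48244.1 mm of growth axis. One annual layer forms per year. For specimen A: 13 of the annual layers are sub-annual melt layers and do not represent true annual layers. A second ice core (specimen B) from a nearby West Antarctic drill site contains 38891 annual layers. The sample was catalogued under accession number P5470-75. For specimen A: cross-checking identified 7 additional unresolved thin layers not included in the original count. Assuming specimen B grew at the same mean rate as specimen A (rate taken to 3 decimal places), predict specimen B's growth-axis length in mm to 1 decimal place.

Specimen A: correcting the raw count gives 17997 − 13 + 7 = 17991 true annual layers.
A: Mean rate = 48244.1 mm / 17991 years ≈ 2.682 mm per year.
B's length ≈ 2.682 × 38891 = 104305.7 mm.

104305.7 mm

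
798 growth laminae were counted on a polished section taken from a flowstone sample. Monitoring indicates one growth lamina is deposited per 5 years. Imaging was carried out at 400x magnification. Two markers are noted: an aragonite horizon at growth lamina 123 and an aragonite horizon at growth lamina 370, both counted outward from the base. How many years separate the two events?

The two markers are separated by 370 − 123 = 247 growth laminae.
Multiplying by 5 years per growth lamina: 247 × 5 = 1235 years.

1235 years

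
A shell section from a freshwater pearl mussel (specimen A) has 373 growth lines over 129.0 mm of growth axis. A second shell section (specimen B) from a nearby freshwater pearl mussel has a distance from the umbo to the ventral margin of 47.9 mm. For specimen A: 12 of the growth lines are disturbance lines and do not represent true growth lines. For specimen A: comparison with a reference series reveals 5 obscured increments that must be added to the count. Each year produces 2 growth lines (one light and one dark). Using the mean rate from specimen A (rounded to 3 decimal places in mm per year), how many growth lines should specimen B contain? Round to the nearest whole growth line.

136 growth lines

Specimen A: true growth line count = 373 − 12 + 5 = 366.
Specimen A: with 2 growth lines per year, 366 / 2 = 183 years.
A: Extension rate ≈ 129.0 / 183 = 0.705 mm per year.
For B, 47.9 / 0.705 = 67.94 years; at 2 growth lines per year that is 67.94 × 2 ≈ 136 growth lines.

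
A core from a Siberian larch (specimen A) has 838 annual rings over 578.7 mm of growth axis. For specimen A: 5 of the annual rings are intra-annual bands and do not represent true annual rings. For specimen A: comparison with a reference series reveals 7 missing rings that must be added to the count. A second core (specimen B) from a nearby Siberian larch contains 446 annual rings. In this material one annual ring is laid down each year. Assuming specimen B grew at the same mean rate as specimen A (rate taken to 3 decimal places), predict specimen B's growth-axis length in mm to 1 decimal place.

307.3 mm

Specimen A: after corrections the count is 838 − 5 + 7 = 840 annual rings.
A: 578.7 mm over 840 years gives 578.7 / 840 ≈ 0.689 mm/yr.
Length of B = 0.689 × 446 = 307.3 mm.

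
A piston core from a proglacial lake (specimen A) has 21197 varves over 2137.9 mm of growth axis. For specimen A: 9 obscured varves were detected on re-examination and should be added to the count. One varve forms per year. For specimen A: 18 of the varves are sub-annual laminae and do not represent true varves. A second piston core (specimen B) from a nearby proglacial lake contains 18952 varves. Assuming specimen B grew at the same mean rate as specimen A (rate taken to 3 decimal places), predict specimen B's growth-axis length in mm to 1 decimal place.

Specimen A: after corrections the count is 21197 − 18 + 9 = 21188 varves.
A: Mean rate = 2137.9 mm / 21188 years ≈ 0.101 mm per year.
For B, 0.101 mm/year × 18952 years = 1914.2 mm.

1914.2 mm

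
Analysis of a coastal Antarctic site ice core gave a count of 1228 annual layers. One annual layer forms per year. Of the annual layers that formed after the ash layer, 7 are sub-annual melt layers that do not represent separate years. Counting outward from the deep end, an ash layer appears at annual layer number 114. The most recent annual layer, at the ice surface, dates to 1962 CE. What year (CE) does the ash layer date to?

855 CE

Between annual layer 114 and the ice surface there are 1228 − 114 = 1114 annual layers.
Excluding 7 false annual layers: 1114 − 7 = 1107.
1962 − 1107 = 855 CE.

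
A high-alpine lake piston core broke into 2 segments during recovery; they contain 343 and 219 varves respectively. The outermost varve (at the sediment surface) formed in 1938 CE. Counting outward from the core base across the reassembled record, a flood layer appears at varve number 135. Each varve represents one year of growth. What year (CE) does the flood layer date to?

1511 CE

Total varves = 343 + 219 = 562.
Between varve 135 and the sediment surface there are 562 − 135 = 427 varves.
Counting back 427 years from 1938 CE places the flood layer in 1938 − 427 = 1511 CE.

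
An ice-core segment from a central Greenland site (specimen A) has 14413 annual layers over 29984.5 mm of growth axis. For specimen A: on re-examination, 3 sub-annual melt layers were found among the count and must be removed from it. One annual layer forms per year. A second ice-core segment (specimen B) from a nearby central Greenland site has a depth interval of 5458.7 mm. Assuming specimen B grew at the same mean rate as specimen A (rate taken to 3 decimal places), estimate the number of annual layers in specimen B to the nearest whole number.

Specimen A: after corrections the count is 14413 − 3 = 14410 annual layers.
A: 29984.5 mm over 14410 years gives 29984.5 / 14410 ≈ 2.081 mm/year.
For B, 5458.7 / 2.081 = 2623.11 years ≈ 2623 annual layers.

2623 annual layers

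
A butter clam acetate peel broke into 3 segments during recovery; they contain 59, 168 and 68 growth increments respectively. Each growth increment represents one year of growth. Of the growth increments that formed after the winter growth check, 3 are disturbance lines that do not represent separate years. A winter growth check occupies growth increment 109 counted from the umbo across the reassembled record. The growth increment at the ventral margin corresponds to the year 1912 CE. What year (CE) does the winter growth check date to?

1729 CE

Total growth increments = 59 + 168 + 68 = 295.
295 − 109 = 186 growth increments lie beyond the winter growth check toward the ventral margin.
Removing the 3 false growth increments leaves 186 − 3 = 183 true growth increments beyond the winter growth check.
1912 − 183 = 1729 CE.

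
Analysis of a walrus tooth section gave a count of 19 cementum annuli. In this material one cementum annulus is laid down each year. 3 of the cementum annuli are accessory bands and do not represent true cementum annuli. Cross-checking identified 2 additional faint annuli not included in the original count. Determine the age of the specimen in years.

Adjusted count: 19 − 3 + 2 = 18 cementum annuli.
One cementum annulus per year makes the duration 18 years.

18 years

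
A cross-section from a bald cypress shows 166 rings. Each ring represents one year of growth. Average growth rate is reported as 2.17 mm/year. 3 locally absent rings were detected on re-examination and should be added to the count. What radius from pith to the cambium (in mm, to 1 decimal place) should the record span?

True ring count = 166 + 3 = 169.
169 years at 2.17 mm/year gives 2.17 × 169 = 366.7 mm.

366.7 mm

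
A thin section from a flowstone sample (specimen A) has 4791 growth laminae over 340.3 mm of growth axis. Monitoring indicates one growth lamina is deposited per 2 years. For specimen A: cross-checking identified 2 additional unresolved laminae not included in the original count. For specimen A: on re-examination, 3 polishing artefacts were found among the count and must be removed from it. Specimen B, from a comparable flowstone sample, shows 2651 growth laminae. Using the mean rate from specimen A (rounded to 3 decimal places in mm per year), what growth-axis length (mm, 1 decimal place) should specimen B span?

190.9 mm

Specimen A: adjusted count: 4791 − 3 + 2 = 4790 growth laminae.
Specimen A: multiplying by 2 years per growth lamina: 4790 × 2 = 9580 years.
A: 340.3 mm over 9580 years gives 340.3 / 9580 ≈ 0.036 mm/year.
Specimen B: 2651 growth laminae at 2 years each span 2651 × 2 = 5302 years. Length of B = 0.036 × 5302 = 190.9 mm.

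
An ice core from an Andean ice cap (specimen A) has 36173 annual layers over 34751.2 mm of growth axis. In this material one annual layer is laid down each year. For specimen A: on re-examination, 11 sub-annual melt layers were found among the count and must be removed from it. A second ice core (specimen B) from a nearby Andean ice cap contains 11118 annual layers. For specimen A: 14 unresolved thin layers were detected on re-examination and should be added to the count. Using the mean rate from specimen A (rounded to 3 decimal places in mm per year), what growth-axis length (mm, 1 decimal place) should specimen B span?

10684.4 mm

Specimen A: after corrections the count is 36173 − 11 + 14 = 36176 annual layers.
A: 34751.2 mm over 36176 years gives 34751.2 / 36176 ≈ 0.961 mm/yr.
Length of B = 0.961 × 11118 = 10684.4 mm.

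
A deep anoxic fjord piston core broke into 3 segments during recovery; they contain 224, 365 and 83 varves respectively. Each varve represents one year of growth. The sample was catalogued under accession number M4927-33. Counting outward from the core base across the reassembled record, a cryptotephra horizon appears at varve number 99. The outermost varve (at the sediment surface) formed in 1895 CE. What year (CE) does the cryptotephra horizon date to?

Total varves = 224 + 365 + 83 = 672.
Between varve 99 and the sediment surface there are 672 − 99 = 573 varves.
Counting back 573 years from 1895 CE places the cryptotephra horizon in 1895 − 573 = 1322 CE.

1322 CE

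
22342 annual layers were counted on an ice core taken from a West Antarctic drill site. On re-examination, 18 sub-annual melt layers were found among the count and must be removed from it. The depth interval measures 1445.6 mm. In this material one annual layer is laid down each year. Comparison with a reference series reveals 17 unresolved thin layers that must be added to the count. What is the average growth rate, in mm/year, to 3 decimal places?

0.065 mm/year

Correcting the raw count gives 22342 − 18 + 17 = 22341 true annual layers.
Extension rate ≈ 1445.6 / 22341 = 0.065 mm/year.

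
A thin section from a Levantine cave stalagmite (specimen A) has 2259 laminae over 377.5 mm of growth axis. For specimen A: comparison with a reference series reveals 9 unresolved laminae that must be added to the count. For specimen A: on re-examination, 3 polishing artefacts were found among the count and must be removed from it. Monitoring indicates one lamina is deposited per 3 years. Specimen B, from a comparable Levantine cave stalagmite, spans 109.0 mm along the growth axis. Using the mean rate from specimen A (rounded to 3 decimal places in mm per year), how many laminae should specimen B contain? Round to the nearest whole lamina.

Specimen A: adjusted count: 2259 − 3 + 9 = 2265 laminae.
Specimen A: at 3 years per lamina, 2265 × 3 = 6795 years.
A: Extension rate ≈ 377.5 / 6795 = 0.056 mm/year.
For B, 109.0 / 0.056 = 1946.43 years; at 3 years per lamina that is 1946.43 / 3 ≈ 649 laminae.

649 laminae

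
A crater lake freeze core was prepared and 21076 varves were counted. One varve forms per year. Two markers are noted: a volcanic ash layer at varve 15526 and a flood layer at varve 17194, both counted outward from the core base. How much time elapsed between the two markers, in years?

1668 yr

The two markers are separated by 17194 − 15526 = 1668 varves.
At one varve per year, 1668 years elapsed between them.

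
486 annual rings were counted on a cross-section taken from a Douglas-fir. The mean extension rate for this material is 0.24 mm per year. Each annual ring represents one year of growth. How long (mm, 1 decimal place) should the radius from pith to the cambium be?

The record spans 486 years at 0.24 mm per year.
Length ≈ 0.24 × 486 = 116.6 mm.

116.6 mm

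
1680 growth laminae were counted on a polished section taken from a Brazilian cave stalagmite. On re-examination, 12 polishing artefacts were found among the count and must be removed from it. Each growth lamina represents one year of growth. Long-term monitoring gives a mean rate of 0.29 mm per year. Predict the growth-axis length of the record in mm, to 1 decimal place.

True growth lamina count = 1680 − 12 = 1668.
1668 years at 0.29 mm/year gives 0.29 × 1668 = 483.7 mm.

483.7 mm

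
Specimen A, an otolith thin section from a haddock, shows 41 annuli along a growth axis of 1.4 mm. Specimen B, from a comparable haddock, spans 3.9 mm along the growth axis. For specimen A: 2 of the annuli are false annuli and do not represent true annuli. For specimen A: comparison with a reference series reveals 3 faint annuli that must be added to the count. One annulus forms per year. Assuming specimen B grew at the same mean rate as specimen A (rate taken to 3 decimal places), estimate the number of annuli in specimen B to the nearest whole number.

118 annuli

Specimen A: true annulus count = 41 − 2 + 3 = 42.
A: Extension rate ≈ 1.4 / 42 = 0.033 mm per year.
For B, 3.9 / 0.033 = 118.18 years ≈ 118 annuli.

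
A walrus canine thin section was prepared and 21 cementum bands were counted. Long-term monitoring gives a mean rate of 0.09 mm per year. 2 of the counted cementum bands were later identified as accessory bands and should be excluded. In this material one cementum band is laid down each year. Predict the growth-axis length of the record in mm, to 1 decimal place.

1.7 mm

Adjusted count: 21 − 2 = 19 cementum bands.
19 years at 0.09 mm/year gives 0.09 × 19 = 1.7 mm.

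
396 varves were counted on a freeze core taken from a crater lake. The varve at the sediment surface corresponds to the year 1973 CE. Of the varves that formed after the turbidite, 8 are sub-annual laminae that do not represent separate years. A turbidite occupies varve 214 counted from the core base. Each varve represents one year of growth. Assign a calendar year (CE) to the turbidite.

1799 CE

The turbidite sits at varve 214 from the core base, so 396 − 214 = 182 varves formed after it.
Excluding 8 false varves: 182 − 8 = 174.
Counting back 174 years from 1973 CE places the turbidite in 1973 − 174 = 1799 CE.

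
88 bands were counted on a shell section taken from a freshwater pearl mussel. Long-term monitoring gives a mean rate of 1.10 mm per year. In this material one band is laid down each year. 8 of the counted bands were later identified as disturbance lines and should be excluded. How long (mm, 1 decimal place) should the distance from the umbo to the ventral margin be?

Correcting the raw count gives 88 − 8 = 80 true bands.
Predicted length = 1.10 mm/year × 80 years = 88.0 mm.

88.0 mm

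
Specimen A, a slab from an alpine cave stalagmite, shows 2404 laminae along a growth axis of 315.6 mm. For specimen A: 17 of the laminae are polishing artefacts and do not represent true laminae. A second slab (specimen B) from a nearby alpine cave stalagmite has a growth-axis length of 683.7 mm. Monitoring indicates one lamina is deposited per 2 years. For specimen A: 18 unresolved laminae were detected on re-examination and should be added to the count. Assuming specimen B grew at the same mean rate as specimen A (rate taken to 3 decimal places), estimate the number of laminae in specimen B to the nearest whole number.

5180 laminae

Specimen A: correcting the raw count gives 2404 − 17 + 18 = 2405 true laminae.
Specimen A: at 2 years per lamina, 2405 × 2 = 4810 years.
A: Extension rate ≈ 315.6 / 4810 = 0.066 mm per year.
B spans 683.7 / 0.066 = 10359.09 years; at 2 years per lamina that is 10359.09 / 2 ≈ 5180 laminae.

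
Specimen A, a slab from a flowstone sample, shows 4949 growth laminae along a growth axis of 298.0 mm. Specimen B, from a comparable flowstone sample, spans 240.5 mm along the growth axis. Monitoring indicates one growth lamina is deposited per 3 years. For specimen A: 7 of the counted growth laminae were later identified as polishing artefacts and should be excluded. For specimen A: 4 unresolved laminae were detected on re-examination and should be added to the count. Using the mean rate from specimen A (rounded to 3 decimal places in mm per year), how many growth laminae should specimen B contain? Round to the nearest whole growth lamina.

4008 growth laminae

Specimen A: true growth lamina count = 4949 − 7 + 4 = 4946.
Specimen A: multiplying by 3 years per growth lamina: 4946 × 3 = 14838 years.
A: Mean rate = 298.0 mm / 14838 years ≈ 0.020 mm per year.
B spans 240.5 / 0.020 = 12025.00 years; at 3 years per growth lamina that is 12025.00 / 3 ≈ 4008 growth laminae.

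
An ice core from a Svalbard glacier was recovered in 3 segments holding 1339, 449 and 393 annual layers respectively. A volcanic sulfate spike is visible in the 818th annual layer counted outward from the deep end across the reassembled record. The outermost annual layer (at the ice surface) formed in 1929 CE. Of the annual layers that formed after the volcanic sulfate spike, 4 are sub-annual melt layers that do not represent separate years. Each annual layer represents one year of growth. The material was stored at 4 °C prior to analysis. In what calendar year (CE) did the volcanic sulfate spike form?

570 CE

Total annual layers = 1339 + 449 + 393 = 2181.
Between annual layer 818 and the ice surface there are 2181 − 818 = 1363 annual layers.
1363 − 4 false = 1359 true annual layers after the volcanic sulfate spike.
The annual layer at the ice surface is 1929 CE, so the volcanic sulfate spike dates to 1929 − 1359 = 570 CE.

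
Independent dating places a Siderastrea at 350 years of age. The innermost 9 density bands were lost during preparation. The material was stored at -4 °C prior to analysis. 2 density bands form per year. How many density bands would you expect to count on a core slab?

Expected density bands: 350 × 2 = 700.
Less the 9 uncaptured density bands: 700 − 9 = 691.

691 density bands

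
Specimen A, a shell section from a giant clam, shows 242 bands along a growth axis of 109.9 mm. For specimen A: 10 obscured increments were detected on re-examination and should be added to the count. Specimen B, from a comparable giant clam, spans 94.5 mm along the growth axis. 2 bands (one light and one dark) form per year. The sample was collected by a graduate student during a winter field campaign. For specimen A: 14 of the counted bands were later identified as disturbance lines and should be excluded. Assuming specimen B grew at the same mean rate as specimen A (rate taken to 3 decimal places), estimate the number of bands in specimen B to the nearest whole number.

Specimen A: correcting the raw count gives 242 − 14 + 10 = 238 true bands.
Specimen A: with 2 bands per year, 238 / 2 = 119 years.
A: 109.9 mm over 119 years gives 109.9 / 119 ≈ 0.924 mm/year.
Specimen B: 94.5 mm / 0.924 mm per year = 102.27 years; at 2 bands per year that is 102.27 × 2 ≈ 205 bands.

205 bands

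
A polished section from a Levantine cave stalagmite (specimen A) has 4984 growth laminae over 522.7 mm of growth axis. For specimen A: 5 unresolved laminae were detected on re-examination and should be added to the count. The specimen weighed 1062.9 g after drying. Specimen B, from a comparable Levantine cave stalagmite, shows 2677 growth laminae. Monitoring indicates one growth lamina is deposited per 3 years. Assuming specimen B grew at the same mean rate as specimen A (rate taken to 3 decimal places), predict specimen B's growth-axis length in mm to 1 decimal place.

281.1 mm

Specimen A: adjusted count: 4984 + 5 = 4989 growth laminae.
Specimen A: 4989 growth laminae at 3 years each span 4989 × 3 = 14967 years.
A: 522.7 mm over 14967 years gives 522.7 / 14967 ≈ 0.035 mm/year.
Specimen B: 2677 growth laminae at 3 years each span 2677 × 3 = 8031 years. For B, 0.035 mm/year × 8031 years = 281.1 mm.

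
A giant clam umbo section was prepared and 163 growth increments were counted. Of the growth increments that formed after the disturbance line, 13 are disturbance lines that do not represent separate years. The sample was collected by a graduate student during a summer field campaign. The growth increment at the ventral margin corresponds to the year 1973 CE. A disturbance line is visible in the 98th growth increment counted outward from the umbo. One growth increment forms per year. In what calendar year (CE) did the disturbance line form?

163 − 98 = 65 growth increments lie beyond the disturbance line toward the ventral margin.
Removing the 13 false growth increments leaves 65 − 13 = 52 true growth increments beyond the disturbance line.
Counting back 52 years from 1973 CE places the disturbance line in 1973 − 52 = 1921 CE.

1921 CE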